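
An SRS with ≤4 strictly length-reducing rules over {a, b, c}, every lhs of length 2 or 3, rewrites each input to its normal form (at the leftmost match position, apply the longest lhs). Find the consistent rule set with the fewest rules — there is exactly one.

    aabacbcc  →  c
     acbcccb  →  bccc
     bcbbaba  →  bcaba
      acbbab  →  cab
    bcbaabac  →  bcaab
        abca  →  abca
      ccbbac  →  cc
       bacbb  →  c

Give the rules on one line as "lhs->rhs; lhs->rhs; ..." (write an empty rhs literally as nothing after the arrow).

  | aabacbcc => aabbcc => aaccc => acc => c
  | acbcccb => bcccb => bccc
  | bcbbaba => bcbaba => bcaba
  | acbbab => bbab => cab

ac->; bb->c; cb->c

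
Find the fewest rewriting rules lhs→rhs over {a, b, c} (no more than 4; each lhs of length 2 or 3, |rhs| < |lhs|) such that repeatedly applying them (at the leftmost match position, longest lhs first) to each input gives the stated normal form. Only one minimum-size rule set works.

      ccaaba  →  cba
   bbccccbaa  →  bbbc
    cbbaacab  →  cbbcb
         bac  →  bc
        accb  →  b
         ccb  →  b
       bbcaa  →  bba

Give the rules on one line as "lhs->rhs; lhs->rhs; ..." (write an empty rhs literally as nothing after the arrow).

aa->c; ab->b; ac->c; cc->a

  | ccaaba => aaaba => caba => cba
  | bbccccbaa => bbaccbaa => bbccbaa => bbabaa => bbbaa => bbbc
  | cbbaacab => cbbccab => cbbaab => cbbcb
  | bac => bc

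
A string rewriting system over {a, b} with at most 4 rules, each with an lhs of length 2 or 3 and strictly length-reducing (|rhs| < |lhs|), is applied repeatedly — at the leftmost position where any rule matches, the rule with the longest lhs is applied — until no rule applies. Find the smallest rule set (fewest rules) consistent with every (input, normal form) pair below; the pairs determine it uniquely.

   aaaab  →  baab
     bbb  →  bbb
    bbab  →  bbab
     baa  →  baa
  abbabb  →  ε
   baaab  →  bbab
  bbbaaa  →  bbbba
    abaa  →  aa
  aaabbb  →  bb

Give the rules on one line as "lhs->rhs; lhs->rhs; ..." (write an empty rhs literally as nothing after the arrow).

  | aaaab => baab
  | bbb
  | bbab
  | baa

aaa->ba; aba->a; abb->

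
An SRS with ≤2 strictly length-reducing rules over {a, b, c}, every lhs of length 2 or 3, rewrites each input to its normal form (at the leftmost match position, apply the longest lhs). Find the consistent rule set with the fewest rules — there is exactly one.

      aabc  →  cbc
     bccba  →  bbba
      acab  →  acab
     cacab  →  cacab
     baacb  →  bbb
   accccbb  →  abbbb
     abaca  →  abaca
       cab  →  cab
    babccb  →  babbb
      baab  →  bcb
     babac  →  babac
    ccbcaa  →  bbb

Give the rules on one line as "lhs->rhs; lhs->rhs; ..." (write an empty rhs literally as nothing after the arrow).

aa->c; cc->b

  | aabc => cbc
  | bccba => bbba
  | acab
  | cacab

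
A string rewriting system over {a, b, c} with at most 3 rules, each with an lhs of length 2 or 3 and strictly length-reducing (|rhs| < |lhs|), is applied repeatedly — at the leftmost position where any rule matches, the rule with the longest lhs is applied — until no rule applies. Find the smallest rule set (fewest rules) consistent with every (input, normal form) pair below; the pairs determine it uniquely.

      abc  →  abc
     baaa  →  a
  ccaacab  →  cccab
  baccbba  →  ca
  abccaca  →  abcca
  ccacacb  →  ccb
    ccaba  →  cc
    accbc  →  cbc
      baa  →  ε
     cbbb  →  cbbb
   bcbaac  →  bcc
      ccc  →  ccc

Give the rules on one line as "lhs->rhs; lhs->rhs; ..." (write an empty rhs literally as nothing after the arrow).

  | abc
  | baaa => aaa => a
  | ccaacab => cccab
  | baccbba => accbba => cbba => cba => ca

aa->; ac->; ba->a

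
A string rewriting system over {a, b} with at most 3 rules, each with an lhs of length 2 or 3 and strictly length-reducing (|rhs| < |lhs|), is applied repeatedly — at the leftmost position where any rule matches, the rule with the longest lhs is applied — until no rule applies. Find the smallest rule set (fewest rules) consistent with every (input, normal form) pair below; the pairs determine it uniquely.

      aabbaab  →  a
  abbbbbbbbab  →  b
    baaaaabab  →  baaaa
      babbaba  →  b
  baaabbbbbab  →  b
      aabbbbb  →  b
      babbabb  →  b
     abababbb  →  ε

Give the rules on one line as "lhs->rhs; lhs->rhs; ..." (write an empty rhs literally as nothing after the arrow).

ab->; bb->; bba->b

  | aabbaab => abaab => aab => a
  | abbbbbbbbab => bbbbbbbab => bbbbbab => bbbab => bab => b
  | baaaaabab => baaaaab => baaaa
  | babbaba => bbaba => bba => b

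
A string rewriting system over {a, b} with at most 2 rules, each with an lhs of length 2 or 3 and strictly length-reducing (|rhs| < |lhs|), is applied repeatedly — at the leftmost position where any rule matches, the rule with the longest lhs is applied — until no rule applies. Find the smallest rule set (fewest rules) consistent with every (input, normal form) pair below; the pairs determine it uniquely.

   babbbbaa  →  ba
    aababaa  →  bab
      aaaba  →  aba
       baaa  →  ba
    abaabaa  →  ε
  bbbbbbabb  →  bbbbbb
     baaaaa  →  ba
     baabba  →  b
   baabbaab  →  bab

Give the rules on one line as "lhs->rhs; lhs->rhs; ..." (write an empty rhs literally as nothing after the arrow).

aa->; bba->

  | babbbbaa => babba => ba
  | aababaa => babaa => bab
  | aaaba => aba
  | baaa => ba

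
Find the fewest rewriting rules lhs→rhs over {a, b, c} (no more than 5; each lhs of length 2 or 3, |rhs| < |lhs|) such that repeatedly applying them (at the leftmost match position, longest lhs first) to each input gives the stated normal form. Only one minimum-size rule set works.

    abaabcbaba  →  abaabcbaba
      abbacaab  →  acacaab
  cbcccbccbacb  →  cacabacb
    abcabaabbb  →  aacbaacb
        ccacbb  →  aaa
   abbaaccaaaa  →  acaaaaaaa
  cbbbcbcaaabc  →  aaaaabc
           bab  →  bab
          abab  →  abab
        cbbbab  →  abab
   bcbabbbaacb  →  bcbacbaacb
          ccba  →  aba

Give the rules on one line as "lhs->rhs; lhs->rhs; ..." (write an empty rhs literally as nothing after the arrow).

bb->c; bca->ac; bcc->a; cc->a

  | abaabcbaba
  | abbacaab => acacaab
  | cbcccbccbacb => cacbccbacb => cacabacb
  | abcabaabbb => aacbaabbb => aacbaacb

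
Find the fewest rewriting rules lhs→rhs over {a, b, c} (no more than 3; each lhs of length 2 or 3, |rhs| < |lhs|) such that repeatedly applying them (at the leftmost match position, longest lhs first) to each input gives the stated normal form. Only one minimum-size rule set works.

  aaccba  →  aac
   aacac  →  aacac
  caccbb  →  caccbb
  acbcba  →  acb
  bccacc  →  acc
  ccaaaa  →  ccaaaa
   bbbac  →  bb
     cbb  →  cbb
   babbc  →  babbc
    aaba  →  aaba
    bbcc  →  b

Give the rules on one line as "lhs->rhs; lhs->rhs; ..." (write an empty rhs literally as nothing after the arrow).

  | aaccba => aac
  | aacac
  | caccbb
  | acbcba => acb

bac->; bcc->; cba->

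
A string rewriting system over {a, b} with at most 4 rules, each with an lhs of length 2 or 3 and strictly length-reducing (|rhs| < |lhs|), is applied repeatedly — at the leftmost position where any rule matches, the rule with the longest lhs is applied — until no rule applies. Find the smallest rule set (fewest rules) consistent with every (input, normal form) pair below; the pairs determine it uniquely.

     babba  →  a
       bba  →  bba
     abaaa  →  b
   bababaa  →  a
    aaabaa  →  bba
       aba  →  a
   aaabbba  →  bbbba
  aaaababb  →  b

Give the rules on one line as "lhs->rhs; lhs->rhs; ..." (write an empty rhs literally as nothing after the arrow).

  | babba => aba => a
  | bba
  | abaaa => aaa => b
  | bababaa => aabaa => abaa => aa => a

aa->a; aaa->b; ab->; bab->a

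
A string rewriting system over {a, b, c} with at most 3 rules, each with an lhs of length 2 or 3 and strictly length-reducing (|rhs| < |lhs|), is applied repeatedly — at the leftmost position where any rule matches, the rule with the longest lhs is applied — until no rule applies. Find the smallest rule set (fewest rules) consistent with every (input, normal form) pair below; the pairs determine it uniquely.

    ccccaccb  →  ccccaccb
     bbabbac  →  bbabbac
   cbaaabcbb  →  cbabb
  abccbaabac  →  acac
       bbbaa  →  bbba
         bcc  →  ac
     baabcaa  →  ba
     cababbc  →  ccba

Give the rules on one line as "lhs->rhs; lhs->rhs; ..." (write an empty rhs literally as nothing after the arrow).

  | ccccaccb
  | bbabbac
  | cbaaabcbb => cbaabcbb => cbabcbb => cbaabb => cbabb
  | abccbaabac => aacbaabac => acbaabac => acbabac => acbcc => acac

aa->a; aba->c; bc->a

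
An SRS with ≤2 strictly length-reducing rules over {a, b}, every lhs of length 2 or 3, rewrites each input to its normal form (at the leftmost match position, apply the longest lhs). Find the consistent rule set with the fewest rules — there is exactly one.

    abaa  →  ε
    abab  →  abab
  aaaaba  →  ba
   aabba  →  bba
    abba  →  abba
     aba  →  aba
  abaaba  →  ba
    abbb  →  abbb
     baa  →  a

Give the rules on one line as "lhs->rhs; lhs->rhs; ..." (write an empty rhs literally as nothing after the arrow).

aa->; baa->a

  | abaa => aa => ε
  | abab
  | aaaaba => aaba => ba
  | aabba => bba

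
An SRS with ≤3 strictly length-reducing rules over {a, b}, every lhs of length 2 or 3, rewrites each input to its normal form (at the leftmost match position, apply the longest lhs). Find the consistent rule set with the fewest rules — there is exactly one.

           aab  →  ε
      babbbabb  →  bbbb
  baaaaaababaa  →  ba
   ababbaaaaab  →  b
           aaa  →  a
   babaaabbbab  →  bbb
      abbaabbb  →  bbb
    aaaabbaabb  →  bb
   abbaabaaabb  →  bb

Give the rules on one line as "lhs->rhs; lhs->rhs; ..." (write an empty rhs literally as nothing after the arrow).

aa->a; ab->

  | aab => ab => ε
  | babbbabb => bbbabb => bbbb
  | baaaaaababaa => baaaaababaa => baaaababaa => baaababaa => baababaa => bababaa => babaa => baa => ba
  | ababbaaaaab => abbaaaaab => baaaaab => baaaab => baaab => baab => bab => b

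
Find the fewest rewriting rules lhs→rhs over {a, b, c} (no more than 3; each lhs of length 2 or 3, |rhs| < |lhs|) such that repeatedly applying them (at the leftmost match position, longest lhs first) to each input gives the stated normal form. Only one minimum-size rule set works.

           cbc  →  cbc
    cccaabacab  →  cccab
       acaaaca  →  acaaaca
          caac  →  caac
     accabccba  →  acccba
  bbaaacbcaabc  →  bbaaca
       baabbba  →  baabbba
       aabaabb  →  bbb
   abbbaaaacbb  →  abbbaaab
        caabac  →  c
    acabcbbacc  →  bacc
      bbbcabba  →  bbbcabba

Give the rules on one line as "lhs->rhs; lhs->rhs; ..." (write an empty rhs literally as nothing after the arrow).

  | cbc
  | cccaabacab => cccabcab => cccab
  | acaaaca
  | caac

aba->b; abc->; acb->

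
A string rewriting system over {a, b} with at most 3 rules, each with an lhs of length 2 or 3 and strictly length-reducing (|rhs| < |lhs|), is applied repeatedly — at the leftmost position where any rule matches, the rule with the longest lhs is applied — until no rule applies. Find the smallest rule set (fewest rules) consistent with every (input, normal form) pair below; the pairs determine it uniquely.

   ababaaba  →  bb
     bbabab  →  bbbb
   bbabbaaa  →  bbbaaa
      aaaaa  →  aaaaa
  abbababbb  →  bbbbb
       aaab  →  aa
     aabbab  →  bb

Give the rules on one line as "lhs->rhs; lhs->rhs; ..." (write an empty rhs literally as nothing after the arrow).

ab->; aba->b

  | ababaaba => bbaaba => bbab => bb
  | bbabab => bbbb
  | bbabbaaa => bbbaaa
  | aaaaa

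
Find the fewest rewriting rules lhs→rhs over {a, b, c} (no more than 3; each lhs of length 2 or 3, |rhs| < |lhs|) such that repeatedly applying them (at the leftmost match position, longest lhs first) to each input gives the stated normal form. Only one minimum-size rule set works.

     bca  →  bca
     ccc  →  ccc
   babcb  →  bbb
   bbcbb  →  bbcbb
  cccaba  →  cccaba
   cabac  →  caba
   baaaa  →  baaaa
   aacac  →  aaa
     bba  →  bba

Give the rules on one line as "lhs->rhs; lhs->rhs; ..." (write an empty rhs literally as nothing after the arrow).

abc->b; ac->a

  | bca
  | ccc
  | babcb => bbb
  | bbcbb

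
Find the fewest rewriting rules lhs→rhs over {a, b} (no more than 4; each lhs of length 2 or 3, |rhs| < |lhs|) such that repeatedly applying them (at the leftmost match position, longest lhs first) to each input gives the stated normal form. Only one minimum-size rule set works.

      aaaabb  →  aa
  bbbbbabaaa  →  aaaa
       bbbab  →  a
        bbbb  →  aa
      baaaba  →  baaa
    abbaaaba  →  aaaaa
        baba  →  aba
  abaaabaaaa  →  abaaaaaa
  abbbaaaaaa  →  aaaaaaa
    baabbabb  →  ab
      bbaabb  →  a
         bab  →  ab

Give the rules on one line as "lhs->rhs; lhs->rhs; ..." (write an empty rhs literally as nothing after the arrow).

aab->a; bab->ab; bb->a

  | aaaabb => aaab => aa
  | bbbbbabaaa => abbbabaaa => aababaaa => aabaaa => aaaa
  | bbbab => abab => aab => a
  | bbbb => abb => aa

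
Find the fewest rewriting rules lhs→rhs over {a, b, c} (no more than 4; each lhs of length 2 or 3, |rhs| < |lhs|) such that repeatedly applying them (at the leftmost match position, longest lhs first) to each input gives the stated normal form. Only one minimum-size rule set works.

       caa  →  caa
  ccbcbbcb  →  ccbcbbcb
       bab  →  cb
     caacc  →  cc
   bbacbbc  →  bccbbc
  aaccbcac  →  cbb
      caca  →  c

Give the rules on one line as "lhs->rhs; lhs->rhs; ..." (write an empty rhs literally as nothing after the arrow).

  | caa
  | ccbcbbcb
  | bab => cb
  | caacc => cc

aac->; ba->c; cac->b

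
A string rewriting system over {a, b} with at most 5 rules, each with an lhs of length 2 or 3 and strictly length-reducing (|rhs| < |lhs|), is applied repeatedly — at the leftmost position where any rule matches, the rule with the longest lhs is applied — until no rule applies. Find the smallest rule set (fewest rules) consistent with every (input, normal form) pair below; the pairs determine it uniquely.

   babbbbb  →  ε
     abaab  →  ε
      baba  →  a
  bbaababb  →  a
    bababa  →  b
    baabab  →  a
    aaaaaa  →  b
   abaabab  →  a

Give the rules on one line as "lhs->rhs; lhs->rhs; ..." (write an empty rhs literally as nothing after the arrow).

aa->b; ab->a; ba->b; bb->

  | babbbbb => bbbbbb => bbbb => bb => ε
  | abaab => aaab => bab => bb => ε
  | baba => bba => a
  | bbaababb => aababb => bbabb => abb => ab => a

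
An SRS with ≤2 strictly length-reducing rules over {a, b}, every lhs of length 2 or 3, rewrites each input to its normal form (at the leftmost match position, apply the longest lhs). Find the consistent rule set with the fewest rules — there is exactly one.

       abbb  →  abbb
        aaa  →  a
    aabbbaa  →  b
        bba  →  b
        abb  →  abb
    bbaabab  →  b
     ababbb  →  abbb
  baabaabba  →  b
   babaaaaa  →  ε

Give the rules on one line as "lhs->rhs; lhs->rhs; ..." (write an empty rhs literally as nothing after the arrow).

  | abbb
  | aaa => a
  | aabbbaa => bbbaa => bba => b
  | bba => b

aa->; ba->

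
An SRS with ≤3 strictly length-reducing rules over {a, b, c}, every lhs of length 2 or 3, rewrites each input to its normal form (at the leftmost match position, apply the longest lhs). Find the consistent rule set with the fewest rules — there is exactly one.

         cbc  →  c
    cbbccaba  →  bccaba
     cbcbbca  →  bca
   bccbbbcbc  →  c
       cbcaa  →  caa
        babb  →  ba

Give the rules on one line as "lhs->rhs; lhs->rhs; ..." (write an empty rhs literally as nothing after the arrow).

bb->; cb->

  | cbc => c
  | cbbccaba => bccaba
  | cbcbbca => cbbca => bca
  | bccbbbcbc => bcbbcbc => bbcbc => cbc => c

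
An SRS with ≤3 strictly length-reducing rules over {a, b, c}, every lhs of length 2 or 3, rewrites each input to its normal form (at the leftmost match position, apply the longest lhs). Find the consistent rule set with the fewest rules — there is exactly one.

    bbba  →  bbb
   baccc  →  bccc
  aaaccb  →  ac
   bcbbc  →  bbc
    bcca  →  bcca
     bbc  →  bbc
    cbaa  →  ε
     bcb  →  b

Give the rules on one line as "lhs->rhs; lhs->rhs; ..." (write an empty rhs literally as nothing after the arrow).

  | bbba => bbb
  | baccc => bccc
  | aaaccb => accb => ac
  | bcbbc => bbc

aa->; ba->b; cb->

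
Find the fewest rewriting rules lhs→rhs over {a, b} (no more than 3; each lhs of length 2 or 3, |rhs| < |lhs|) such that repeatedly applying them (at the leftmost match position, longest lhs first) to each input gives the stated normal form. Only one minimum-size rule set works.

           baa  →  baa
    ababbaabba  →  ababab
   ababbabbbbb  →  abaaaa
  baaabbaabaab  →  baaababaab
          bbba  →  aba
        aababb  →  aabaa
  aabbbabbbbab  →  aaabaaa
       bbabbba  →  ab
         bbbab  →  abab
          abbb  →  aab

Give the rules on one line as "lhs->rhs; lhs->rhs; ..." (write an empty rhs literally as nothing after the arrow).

bb->a; bba->b

  | baa
  | ababbaabba => abababba => ababab
  | ababbabbbbb => ababbbbbb => abaabbbb => abaaabb => abaaaa
  | baaabbaabaab => baaababaab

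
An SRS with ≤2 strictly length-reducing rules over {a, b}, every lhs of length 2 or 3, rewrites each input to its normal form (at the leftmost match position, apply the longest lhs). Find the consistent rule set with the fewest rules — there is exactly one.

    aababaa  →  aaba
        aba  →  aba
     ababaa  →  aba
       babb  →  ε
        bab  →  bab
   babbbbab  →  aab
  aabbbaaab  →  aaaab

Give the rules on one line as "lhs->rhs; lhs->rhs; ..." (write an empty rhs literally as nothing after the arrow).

baa->; bb->a

  | aababaa => aaba
  | aba
  | ababaa => aba
  | babb => baa => ε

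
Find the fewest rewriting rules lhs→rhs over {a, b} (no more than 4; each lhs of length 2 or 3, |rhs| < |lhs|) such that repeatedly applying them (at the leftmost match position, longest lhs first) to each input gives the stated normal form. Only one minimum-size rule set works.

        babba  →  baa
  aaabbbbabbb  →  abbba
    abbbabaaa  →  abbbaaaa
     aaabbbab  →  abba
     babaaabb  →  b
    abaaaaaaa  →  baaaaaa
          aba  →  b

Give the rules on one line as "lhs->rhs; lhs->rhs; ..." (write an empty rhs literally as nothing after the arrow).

aab->; aba->b; bab->ba

  | babba => baba => baa
  | aaabbbbabbb => abbbabbb => abbbabb => abbbab => abbba
  | abbbabaaa => abbbaaaa
  | aaabbbab => abbab => abba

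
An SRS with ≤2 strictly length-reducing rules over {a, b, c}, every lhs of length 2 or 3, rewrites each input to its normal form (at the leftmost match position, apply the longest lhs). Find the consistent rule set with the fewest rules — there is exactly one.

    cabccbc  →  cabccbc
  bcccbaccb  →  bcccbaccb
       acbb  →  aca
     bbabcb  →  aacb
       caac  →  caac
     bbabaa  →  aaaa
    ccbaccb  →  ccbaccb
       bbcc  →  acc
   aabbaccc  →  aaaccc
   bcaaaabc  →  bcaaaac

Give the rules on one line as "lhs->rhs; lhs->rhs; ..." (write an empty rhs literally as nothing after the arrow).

  | cabccbc
  | bcccbaccb
  | acbb => aca
  | bbabcb => aabcb => aacb

aab->aa; bb->a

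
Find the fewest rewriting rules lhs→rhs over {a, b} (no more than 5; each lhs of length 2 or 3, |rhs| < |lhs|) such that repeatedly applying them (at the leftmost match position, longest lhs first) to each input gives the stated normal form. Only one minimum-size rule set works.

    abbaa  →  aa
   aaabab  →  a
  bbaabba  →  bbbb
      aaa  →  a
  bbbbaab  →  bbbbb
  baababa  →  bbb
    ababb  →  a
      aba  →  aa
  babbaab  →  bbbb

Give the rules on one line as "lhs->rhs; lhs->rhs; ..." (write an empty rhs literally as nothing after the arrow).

aaa->ab; ab->a; abb->; ba->b

  | abbaa => aa
  | aaabab => abbab => ab => a
  | bbaabba => bbabba => bbbba => bbbb
  | aaa => ab => a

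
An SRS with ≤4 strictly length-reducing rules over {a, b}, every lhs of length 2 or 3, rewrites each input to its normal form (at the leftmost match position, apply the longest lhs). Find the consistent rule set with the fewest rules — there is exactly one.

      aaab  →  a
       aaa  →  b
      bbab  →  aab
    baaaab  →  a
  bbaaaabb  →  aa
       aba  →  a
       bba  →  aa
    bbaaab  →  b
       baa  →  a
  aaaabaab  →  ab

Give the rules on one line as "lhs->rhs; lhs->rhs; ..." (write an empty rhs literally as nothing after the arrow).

  | aaab => bb => a
  | aaa => b
  | bbab => aab
  | baaaab => aaab => bb => a

aaa->b; ba->; bb->a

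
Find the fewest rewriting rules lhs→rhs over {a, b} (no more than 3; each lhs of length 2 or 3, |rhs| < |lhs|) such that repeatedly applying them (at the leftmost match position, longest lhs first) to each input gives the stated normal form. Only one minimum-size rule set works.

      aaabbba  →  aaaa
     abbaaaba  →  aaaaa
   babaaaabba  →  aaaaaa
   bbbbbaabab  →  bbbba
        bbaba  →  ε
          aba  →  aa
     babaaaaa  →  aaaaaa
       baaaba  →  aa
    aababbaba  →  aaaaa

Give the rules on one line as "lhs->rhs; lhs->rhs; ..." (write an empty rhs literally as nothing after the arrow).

ab->a; baa->; bab->a

  | aaabbba => aaabba => aaaba => aaaa
  | abbaaaba => abaaaba => aaaaba => aaaaa
  | babaaaabba => aaaaabba => aaaaaba => aaaaaa
  | bbbbbaabab => bbbbbab => bbbba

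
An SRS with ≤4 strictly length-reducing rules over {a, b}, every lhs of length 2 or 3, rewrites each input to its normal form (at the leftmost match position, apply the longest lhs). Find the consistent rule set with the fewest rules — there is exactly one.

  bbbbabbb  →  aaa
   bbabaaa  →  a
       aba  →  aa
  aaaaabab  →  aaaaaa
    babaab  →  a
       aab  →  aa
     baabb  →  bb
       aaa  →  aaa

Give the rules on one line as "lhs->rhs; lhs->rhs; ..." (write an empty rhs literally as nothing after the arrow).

  | bbbbabbb => aababbb => aaabbb => aaabb => aaab => aaa
  | bbabaaa => baaa => a
  | aba => aa
  | aaaaabab => aaaaaab => aaaaaa

ab->a; baa->; bba->; bbb->aa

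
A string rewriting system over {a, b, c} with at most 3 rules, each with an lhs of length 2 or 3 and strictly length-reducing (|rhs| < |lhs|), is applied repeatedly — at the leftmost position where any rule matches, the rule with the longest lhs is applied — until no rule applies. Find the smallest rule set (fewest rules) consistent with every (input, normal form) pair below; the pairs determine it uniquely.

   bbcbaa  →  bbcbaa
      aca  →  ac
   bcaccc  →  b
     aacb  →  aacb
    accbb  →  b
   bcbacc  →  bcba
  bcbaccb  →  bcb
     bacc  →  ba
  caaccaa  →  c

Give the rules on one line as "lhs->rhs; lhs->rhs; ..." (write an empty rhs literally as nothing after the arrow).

ab->; ca->c; cc->

  | bbcbaa
  | aca => ac
  | bcaccc => bcccc => bcc => b
  | aacb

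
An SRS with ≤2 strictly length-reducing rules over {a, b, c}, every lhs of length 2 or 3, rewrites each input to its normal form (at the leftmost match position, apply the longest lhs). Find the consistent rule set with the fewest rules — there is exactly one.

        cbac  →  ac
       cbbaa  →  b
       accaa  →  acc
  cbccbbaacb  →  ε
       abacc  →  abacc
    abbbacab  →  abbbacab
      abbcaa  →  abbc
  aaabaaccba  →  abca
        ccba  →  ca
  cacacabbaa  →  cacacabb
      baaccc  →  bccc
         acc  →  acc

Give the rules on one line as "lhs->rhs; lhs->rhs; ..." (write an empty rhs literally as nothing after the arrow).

  | cbac => ac
  | cbbaa => baa => b
  | accaa => acc
  | cbccbbaacb => ccbbaacb => cbaacb => aacb => cb => ε

aa->; cb->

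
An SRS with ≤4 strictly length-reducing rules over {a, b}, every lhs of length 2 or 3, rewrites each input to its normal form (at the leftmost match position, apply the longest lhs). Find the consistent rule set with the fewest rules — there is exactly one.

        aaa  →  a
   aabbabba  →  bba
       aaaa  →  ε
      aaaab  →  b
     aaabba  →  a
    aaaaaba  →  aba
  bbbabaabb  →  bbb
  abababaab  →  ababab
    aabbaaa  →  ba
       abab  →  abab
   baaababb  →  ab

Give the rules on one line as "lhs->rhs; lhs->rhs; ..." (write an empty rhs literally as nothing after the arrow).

aa->; abb->; baa->

  | aaa => a
  | aabbabba => bbabba => bba
  | aaaa => aa => ε
  | aaaab => aab => b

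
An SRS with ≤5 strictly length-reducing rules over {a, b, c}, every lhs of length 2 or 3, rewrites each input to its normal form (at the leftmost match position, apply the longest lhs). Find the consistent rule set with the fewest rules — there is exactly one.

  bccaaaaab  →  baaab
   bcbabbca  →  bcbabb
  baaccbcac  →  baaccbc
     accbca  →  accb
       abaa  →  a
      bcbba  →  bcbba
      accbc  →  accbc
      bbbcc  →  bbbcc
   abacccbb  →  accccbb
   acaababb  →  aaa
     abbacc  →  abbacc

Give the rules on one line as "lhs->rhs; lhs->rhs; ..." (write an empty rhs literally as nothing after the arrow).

aba->ac; acb->ca; ca->; cab->aa

  | bccaaaaab => bcaaaab => baaab
  | bcbabbca => bcbabb
  | baaccbcac => baaccbc
  | accbca => accb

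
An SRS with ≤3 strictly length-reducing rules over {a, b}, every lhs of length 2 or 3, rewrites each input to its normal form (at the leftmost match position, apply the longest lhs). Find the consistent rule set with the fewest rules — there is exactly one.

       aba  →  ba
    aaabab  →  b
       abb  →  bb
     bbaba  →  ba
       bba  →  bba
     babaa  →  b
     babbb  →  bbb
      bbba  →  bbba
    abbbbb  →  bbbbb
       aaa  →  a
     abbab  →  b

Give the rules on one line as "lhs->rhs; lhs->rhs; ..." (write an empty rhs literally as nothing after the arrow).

aa->; ab->b; bab->ab

  | aba => ba
  | aaabab => abab => bab => ab => b
  | abb => bb
  | bbaba => baba => aba => ba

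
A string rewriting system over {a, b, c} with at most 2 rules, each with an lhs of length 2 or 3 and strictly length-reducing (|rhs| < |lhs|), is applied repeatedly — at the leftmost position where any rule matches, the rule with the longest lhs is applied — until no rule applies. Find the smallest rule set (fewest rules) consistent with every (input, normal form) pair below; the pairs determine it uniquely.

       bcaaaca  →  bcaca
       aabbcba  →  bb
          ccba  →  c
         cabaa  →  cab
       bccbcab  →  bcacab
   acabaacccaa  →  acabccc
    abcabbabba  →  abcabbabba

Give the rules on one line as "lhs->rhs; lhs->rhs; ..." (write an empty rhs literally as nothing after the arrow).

  | bcaaaca => bcaca
  | aabbcba => bbcba => bbaa => bb
  | ccba => caa => c
  | cabaa => cab

aa->; cb->a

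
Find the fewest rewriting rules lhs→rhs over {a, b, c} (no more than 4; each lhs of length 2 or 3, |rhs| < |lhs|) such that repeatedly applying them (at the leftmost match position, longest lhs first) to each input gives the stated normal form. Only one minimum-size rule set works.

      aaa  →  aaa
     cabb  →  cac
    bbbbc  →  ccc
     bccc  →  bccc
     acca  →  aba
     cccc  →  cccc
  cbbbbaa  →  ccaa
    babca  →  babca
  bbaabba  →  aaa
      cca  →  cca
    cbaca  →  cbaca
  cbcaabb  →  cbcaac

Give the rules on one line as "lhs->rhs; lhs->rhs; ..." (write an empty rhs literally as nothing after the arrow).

acc->ab; bb->c; bba->a

  | aaa
  | cabb => cac
  | bbbbc => cbbc => ccc
  | bccc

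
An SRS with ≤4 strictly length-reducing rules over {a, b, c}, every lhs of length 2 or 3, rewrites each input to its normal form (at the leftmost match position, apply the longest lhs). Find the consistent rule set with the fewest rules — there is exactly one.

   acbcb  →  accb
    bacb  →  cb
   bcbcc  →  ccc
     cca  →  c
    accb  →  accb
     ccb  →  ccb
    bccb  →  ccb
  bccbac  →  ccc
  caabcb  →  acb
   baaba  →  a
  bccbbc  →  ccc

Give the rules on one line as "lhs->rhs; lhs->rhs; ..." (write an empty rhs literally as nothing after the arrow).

ba->; bc->c; ca->

  | acbcb => accb
  | bacb => cb
  | bcbcc => cbcc => ccc
  | cca => c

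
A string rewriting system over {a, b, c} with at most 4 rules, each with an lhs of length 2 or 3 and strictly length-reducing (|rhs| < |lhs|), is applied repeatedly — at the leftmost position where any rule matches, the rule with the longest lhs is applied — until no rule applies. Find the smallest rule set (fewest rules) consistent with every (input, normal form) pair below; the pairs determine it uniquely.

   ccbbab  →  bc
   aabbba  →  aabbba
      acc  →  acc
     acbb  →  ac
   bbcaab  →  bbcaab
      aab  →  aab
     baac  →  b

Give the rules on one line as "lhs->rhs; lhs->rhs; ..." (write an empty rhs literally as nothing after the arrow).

aac->; cb->c; cca->bc

  | ccbbab => ccbab => ccab => bcb => bc
  | aabbba
  | acc
  | acbb => acb => ac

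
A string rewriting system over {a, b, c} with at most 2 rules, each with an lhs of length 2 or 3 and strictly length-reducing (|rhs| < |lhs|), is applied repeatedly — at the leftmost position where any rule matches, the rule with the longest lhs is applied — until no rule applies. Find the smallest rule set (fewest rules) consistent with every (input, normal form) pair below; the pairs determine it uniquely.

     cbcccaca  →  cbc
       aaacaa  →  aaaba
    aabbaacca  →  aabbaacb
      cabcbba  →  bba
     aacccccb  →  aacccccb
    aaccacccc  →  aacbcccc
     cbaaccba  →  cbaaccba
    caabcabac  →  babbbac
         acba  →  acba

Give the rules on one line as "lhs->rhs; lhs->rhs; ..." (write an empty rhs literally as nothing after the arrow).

ca->b; cbb->

  | cbcccaca => cbccbca => cbccbb => cbc
  | aaacaa => aaaba
  | aabbaacca => aabbaacb
  | cabcbba => bbcbba => bba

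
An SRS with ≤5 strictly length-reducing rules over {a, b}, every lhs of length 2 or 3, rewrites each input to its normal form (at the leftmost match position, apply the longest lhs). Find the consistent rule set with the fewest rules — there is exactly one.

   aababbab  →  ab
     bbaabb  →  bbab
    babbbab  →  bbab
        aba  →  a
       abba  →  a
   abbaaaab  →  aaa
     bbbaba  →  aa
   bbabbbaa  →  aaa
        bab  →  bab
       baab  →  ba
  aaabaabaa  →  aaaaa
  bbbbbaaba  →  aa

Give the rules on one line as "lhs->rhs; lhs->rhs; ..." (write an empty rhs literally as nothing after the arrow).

aab->a; aba->a; abb->; bbb->a

  | aababbab => aabbab => abab => ab
  | bbaabb => bbab
  | babbbab => bbab
  | aba => a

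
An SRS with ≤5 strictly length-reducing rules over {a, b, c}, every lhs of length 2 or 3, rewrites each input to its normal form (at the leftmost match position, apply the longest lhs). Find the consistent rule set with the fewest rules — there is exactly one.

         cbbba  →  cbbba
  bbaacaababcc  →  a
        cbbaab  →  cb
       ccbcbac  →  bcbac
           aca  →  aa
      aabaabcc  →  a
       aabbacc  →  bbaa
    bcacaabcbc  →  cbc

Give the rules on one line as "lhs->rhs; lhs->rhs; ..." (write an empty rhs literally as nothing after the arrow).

ab->b; bab->; ca->a; cc->a

  | cbbba
  | bbaacaababcc => bbaaaababcc => bbaaababcc => bbaababcc => bbababcc => babcc => cc => a
  | cbbaab => cbbab => cb
  | ccbcbac => abcbac => bcbac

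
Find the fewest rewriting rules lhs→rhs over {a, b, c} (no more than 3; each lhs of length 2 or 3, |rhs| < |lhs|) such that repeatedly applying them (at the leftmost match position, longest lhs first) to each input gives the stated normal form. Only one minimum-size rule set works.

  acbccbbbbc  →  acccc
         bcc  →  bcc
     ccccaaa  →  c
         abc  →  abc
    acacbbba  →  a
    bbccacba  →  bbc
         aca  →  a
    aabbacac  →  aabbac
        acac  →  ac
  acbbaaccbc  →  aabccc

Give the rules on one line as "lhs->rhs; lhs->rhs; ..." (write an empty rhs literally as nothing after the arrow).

ca->; caa->ab; cb->c

  | acbccbbbbc => acccbbbbc => acccbbbc => acccbbc => acccbc => acccc
  | bcc
  | ccccaaa => cccaba => ccba => cca => c
  | abc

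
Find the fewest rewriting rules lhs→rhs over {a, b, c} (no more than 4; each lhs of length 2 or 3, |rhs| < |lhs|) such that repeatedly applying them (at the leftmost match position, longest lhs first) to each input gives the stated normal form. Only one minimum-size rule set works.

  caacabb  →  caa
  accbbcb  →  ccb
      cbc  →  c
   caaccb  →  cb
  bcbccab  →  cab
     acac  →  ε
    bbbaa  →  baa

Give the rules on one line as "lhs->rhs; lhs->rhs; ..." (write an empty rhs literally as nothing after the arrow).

  | caacabb => caabb => caa
  | accbbcb => cbbcb => ccb
  | cbc => c
  | caaccb => cacb => cb

ac->; bb->; bc->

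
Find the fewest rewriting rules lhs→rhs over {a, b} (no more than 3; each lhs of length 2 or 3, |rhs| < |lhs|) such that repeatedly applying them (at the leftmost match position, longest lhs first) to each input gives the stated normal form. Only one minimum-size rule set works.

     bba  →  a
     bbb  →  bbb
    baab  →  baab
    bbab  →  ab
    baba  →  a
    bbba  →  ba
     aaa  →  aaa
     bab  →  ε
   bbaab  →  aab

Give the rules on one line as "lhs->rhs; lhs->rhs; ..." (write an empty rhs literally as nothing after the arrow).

bab->; bba->a

  | bba => a
  | bbb
  | baab
  | bbab => ab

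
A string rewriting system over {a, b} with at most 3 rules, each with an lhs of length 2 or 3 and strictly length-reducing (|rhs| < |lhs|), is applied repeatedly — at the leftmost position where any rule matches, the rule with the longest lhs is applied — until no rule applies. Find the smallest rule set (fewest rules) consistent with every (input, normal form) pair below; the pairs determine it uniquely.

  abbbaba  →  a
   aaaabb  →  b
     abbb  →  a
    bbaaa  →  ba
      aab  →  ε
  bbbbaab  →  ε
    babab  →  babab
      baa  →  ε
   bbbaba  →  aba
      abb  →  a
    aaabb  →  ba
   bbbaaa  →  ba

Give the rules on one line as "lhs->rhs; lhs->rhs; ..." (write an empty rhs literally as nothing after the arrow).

  | abbbaba => aaba => bba => a
  | aaaabb => baabb => bbbb => b
  | abbb => a
  | bbaaa => aaa => ba

aa->b; bb->; bbb->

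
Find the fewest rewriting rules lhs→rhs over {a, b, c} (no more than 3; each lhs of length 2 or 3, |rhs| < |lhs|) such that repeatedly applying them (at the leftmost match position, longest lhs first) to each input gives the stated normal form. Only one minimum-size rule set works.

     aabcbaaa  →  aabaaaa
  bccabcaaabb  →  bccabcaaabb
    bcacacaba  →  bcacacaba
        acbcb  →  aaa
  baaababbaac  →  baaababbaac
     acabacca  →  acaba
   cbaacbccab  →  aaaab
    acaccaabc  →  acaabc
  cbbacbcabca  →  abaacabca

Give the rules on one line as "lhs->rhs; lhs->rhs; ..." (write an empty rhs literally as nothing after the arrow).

acc->; cb->a

  | aabcbaaa => aabaaaa
  | bccabcaaabb
  | bcacacaba
  | acbcb => aacb => aaa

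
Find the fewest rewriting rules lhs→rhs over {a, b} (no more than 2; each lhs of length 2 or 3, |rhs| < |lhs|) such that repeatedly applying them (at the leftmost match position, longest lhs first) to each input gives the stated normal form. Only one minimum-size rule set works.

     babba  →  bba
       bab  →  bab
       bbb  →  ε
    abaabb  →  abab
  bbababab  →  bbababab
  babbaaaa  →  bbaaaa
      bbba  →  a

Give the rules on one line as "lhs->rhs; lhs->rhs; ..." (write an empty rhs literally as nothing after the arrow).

abb->b; bbb->

  | babba => bba
  | bab
  | bbb => ε
  | abaabb => abab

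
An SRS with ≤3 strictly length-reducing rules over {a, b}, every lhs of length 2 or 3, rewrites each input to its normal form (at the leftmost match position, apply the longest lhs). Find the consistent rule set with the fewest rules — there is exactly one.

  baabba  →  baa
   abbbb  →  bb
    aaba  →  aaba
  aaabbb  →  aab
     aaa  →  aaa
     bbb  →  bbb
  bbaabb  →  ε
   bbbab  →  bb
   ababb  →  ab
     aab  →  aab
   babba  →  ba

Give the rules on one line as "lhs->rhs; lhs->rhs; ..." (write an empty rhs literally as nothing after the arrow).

abb->; bba->

  | baabba => baa
  | abbbb => bb
  | aaba
  | aaabbb => aab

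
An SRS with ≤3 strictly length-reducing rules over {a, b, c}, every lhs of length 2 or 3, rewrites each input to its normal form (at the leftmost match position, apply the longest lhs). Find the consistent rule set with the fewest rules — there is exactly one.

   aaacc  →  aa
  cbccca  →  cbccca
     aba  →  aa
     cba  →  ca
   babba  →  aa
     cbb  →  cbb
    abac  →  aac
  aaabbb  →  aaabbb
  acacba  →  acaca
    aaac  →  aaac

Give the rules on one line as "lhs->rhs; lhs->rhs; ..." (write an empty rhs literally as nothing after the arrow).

  | aaacc => aa
  | cbccca
  | aba => aa
  | cba => ca

acc->; ba->a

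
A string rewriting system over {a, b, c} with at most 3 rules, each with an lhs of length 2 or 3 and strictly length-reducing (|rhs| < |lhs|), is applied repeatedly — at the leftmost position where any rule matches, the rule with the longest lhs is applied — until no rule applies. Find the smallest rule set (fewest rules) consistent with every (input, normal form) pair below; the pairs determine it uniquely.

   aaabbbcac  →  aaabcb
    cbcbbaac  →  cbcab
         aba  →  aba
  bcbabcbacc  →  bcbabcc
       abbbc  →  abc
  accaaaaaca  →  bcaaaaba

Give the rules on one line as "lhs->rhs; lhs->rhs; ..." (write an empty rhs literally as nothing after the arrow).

  | aaabbbcac => aaabcac => aaabcb
  | cbcbbaac => cbcaac => cbcab
  | aba
  | bcbabcbacc => bcbabcbbc => bcbabcc

ac->b; bb->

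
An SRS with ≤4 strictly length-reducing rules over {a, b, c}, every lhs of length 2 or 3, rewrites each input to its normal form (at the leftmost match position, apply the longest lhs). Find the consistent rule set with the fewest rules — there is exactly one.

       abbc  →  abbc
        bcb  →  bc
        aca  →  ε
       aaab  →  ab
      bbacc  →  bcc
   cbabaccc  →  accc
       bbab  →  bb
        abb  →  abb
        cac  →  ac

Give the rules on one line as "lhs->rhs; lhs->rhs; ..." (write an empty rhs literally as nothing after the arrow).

  | abbc
  | bcb => bc
  | aca => aa => ε
  | aaab => ab

aa->; ba->; ca->a; cb->c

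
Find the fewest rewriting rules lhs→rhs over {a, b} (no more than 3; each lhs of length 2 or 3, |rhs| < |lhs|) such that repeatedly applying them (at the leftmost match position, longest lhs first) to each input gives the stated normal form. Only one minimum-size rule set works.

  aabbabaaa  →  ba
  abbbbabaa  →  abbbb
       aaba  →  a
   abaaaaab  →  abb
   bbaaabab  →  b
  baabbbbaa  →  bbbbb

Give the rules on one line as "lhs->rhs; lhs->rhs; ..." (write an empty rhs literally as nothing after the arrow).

aa->b; aab->; bab->

  | aabbabaaa => babaaa => aaa => ba
  | abbbbabaa => abbbaa => abbbb
  | aaba => a
  | abaaaaab => abbaaab => abbbab => abb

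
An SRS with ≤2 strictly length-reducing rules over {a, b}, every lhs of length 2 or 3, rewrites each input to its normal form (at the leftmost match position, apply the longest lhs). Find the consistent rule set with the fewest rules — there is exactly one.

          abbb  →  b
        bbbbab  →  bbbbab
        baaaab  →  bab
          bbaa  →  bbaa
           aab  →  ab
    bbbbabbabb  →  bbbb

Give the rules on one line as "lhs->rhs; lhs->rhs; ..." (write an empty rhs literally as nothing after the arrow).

  | abbb => b
  | bbbbab
  | baaaab => baaab => baab => bab
  | bbaa

aab->ab; abb->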